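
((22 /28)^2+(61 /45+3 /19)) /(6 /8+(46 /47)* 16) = 16782713 /129246075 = 0.13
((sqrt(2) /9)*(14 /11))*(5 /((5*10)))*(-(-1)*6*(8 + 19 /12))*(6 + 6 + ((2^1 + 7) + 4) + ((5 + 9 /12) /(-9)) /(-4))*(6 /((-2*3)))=-583303*sqrt(2) /28512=-28.93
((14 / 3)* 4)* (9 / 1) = 168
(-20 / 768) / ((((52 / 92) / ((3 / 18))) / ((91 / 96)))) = -805 / 110592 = -0.01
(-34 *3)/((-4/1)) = 51/2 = 25.50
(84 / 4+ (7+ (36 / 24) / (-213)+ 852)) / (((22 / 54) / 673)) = 2270629989 / 1562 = 1453668.37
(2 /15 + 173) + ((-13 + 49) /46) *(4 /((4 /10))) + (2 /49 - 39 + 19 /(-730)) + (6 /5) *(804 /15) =2545804633 /12340650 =206.29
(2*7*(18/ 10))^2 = 15876/ 25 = 635.04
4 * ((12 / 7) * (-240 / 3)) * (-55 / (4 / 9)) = 475200 / 7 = 67885.71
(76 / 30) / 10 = 19 / 75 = 0.25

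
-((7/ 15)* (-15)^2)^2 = -11025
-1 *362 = -362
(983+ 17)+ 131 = 1131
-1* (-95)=95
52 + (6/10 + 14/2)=298/5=59.60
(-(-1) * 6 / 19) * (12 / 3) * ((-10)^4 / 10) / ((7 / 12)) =288000 / 133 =2165.41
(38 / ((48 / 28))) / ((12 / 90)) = 665 / 4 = 166.25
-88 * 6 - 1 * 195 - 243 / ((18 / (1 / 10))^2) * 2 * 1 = -144603 / 200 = -723.02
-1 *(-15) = 15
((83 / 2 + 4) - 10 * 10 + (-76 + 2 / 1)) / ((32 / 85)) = -21845 / 64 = -341.33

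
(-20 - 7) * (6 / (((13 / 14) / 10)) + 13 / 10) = -231363 / 130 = -1779.72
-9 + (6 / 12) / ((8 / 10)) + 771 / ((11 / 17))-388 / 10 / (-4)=524863 / 440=1192.87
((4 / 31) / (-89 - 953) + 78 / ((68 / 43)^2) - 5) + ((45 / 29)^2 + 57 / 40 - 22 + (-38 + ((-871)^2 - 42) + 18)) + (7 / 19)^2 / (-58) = 5374967831551278081 / 7085499340195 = 758587.02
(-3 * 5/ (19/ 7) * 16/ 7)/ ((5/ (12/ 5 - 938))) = 224544/ 95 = 2363.62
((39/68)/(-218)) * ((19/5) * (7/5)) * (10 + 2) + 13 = 1188889/92650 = 12.83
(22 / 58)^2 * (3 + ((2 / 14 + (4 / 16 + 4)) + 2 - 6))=11495 / 23548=0.49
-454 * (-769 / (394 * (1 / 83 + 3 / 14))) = 3915.04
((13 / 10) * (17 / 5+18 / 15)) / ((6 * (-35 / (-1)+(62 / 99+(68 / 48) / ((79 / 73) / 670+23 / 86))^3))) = 5359105221384183984 / 1287794729527150031975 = 0.00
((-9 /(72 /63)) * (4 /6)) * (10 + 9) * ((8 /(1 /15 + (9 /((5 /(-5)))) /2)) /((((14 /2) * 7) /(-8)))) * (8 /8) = -1440 /49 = -29.39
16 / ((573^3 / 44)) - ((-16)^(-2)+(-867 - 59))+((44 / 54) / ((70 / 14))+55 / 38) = 1414718170771991 / 1525127604480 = 927.61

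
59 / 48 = 1.23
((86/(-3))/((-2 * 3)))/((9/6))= 86/27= 3.19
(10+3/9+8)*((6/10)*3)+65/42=1451/42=34.55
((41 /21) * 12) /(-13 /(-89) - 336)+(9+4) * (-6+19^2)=965614159 /209237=4614.93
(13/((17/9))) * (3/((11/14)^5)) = 188776224/2737867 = 68.95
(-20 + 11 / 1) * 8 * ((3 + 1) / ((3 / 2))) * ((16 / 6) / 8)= -64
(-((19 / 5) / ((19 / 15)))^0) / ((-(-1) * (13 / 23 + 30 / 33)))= -253 / 373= -0.68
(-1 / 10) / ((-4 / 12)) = 3 / 10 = 0.30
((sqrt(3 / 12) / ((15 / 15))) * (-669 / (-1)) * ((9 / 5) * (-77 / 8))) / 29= -463617 / 2320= -199.83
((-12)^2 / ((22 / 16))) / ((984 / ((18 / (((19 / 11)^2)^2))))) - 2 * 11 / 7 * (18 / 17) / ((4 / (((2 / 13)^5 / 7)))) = 355658253622848 / 1652570604885109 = 0.22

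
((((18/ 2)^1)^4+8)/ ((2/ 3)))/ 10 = 985.35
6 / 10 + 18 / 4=51 / 10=5.10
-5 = -5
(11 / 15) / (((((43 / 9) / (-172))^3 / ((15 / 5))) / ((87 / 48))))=-930204 / 5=-186040.80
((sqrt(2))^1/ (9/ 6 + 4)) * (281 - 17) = 48 * sqrt(2) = 67.88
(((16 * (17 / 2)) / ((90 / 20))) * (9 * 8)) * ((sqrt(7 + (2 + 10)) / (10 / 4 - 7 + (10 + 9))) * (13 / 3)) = 56576 * sqrt(19) / 87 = 2834.59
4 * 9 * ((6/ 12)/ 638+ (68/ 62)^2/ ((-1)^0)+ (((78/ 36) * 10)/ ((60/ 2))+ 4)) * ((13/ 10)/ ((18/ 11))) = 850189379/ 5016420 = 169.48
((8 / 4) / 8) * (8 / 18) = 1 / 9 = 0.11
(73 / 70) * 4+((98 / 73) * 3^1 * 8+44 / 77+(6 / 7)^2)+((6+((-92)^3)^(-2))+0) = 473876135230375389 / 10844659199037440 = 43.70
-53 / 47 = -1.13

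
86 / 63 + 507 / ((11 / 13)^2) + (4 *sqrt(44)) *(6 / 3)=16 *sqrt(11) + 5408435 / 7623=762.56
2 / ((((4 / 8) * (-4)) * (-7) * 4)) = 1 / 28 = 0.04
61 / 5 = 12.20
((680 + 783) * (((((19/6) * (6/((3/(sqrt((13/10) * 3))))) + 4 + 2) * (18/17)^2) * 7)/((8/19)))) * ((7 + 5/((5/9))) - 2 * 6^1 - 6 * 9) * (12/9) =-332730090 * sqrt(390)/289 - 3152179800/289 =-33643849.77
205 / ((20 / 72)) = 738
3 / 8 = 0.38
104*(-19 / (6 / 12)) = -3952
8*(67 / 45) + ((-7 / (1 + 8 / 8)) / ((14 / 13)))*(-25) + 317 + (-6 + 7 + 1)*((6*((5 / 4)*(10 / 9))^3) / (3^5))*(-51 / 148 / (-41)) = 489883173907 / 1194364440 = 410.16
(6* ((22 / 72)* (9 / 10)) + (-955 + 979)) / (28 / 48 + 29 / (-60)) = 513 / 2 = 256.50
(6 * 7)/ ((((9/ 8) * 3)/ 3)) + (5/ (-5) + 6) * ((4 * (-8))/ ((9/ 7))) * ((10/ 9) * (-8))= 92624/ 81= 1143.51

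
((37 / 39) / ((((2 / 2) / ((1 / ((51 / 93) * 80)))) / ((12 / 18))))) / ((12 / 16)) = 1147 / 59670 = 0.02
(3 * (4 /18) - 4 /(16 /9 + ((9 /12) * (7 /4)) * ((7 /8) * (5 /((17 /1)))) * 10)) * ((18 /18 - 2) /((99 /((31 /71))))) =512678 /1064535021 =0.00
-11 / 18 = -0.61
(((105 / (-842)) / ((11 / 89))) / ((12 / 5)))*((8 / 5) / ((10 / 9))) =-5607 / 9262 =-0.61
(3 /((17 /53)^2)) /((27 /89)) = 250001 /2601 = 96.12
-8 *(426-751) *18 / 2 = 23400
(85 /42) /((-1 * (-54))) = 85 /2268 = 0.04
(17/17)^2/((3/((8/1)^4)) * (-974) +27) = 0.04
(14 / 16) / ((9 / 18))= 7 / 4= 1.75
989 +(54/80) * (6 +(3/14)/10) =5561161/5600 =993.06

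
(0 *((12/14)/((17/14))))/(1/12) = 0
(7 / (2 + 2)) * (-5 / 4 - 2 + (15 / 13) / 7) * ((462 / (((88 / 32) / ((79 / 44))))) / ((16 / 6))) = -5589171 / 9152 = -610.70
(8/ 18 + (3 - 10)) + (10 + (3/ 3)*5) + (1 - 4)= 49/ 9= 5.44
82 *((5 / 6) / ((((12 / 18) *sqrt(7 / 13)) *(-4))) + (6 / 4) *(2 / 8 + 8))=4059 / 4 - 205 *sqrt(91) / 56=979.83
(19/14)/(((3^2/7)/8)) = 76/9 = 8.44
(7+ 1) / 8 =1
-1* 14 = -14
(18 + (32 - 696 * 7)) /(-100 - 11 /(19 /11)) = 91618 /2021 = 45.33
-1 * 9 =-9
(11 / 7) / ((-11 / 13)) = -1.86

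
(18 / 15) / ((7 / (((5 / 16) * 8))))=3 / 7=0.43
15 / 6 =5 / 2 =2.50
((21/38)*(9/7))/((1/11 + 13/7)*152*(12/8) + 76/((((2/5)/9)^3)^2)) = 1848/25646642608325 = 0.00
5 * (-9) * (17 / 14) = -765 / 14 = -54.64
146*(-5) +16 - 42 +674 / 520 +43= -185043 / 260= -711.70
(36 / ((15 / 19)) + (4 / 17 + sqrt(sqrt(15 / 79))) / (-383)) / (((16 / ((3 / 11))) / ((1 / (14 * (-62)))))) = -556683 / 621670280 + 3 * 15^(1 / 4) * 79^(3 / 4) / 4622301376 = -0.00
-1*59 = -59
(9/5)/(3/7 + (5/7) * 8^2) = 63/1615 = 0.04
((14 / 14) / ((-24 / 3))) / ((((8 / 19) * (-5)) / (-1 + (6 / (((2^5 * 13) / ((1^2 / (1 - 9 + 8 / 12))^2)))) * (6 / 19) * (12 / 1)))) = -238853 / 4026880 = -0.06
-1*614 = -614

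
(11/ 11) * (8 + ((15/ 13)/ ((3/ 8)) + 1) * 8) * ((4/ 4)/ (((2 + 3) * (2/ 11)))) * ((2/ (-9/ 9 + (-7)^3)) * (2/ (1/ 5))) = -1452/ 559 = -2.60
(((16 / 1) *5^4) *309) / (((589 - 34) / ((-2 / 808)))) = -51500 / 3737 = -13.78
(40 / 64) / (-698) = -5 / 5584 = -0.00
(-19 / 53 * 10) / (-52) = 95 / 1378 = 0.07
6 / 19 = 0.32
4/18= 2/9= 0.22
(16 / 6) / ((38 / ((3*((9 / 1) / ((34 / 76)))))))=72 / 17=4.24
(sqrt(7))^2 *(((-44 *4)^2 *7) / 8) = 189728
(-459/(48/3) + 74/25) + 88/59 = -571969/23600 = -24.24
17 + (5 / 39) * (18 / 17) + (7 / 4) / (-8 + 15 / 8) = 26067 / 1547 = 16.85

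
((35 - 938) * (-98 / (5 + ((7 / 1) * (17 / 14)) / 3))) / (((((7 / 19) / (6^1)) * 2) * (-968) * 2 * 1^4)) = -1080891 / 22748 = -47.52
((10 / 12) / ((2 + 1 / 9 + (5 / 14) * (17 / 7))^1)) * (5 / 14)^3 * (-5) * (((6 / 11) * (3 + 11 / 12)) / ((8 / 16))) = -440625 / 1618232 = -0.27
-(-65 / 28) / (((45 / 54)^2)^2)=4212 / 875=4.81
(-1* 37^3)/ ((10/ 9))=-455877/ 10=-45587.70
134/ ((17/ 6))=804/ 17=47.29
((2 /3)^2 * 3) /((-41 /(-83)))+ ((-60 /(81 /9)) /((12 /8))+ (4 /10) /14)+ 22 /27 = -34943 /38745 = -0.90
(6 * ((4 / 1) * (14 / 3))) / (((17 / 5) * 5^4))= 0.05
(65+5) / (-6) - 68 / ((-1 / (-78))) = -15947 / 3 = -5315.67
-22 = -22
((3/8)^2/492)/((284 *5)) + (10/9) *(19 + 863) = 980.00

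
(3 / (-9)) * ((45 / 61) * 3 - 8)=353 / 183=1.93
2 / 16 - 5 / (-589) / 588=86593 / 692664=0.13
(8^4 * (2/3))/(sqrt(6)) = 4096 * sqrt(6)/9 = 1114.79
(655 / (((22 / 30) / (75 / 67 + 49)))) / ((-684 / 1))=-65.45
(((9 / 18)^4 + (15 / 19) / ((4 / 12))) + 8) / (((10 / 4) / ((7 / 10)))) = 22197 / 7600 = 2.92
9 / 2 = 4.50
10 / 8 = 5 / 4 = 1.25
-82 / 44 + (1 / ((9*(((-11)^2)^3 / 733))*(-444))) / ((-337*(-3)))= -13338098552731 / 7157028491316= -1.86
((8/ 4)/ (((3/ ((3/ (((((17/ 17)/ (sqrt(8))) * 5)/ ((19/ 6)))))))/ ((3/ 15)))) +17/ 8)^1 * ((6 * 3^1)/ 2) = 25.57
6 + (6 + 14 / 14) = 13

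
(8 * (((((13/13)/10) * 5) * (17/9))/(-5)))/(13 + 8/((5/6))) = -68/1017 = -0.07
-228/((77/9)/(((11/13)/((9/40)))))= -9120/91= -100.22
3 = 3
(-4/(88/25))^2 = 625/484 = 1.29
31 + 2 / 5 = 157 / 5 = 31.40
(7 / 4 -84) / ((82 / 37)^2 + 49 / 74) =-450401 / 30522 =-14.76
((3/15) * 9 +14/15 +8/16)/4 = 97/120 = 0.81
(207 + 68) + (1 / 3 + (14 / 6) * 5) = 287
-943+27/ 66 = -20737/ 22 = -942.59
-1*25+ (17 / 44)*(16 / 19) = -5157 / 209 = -24.67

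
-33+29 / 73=-32.60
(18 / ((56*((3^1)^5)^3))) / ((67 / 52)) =13 / 747737487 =0.00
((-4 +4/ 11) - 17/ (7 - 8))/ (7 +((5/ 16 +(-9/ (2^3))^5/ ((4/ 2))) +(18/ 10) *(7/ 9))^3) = 5172102697058304000/ 2916011632588138073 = 1.77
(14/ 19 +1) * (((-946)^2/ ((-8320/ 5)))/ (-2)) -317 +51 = 3178129/ 15808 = 201.05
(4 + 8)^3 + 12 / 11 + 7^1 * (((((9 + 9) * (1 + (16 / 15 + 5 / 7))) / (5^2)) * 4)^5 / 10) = 99936162993558347724 / 4029998779296875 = 24798.06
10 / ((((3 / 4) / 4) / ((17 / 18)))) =1360 / 27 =50.37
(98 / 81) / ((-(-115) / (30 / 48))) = 49 / 7452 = 0.01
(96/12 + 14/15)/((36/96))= 1072/45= 23.82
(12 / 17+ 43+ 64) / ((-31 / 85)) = -9155 / 31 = -295.32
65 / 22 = 2.95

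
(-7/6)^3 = -343/216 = -1.59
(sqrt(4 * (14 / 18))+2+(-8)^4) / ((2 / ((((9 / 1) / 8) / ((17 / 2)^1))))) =3 * sqrt(7) / 68+18441 / 68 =271.31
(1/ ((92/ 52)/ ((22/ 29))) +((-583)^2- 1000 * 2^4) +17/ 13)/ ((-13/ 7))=-19659196032/ 112723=-174402.70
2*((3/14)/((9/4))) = 4/21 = 0.19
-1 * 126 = -126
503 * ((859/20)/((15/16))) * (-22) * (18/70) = -114068328/875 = -130363.80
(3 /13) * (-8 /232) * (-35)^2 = -3675 /377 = -9.75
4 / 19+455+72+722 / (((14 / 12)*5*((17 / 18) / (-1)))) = 4478571 / 11305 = 396.16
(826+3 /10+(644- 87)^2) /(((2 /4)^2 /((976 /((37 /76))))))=461486429056 /185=2494521238.14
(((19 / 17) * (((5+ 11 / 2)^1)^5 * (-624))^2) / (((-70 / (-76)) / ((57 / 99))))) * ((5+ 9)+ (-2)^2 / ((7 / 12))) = 86414871727157319801 / 935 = 92422322702842053.26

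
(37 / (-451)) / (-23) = 37 / 10373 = 0.00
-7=-7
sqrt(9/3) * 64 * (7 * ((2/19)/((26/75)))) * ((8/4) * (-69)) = -32514.87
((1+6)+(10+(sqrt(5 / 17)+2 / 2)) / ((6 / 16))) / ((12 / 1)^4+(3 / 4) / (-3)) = 32 * sqrt(85) / 4230093+436 / 248829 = 0.00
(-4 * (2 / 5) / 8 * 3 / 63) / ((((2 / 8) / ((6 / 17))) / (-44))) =352 / 595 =0.59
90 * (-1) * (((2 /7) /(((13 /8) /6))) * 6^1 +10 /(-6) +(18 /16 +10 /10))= -222375 /364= -610.92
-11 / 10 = -1.10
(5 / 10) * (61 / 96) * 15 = 305 / 64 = 4.77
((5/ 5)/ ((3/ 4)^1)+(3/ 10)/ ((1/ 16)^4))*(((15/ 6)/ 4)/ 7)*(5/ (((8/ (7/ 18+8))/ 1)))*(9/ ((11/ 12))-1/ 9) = 4863395165/ 54432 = 89348.09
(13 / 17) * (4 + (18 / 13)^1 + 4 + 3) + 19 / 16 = 2899 / 272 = 10.66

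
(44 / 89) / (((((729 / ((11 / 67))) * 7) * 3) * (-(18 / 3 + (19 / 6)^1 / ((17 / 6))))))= -68 / 91287567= -0.00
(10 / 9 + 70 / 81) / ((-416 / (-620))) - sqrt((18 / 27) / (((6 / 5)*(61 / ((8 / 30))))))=3100 / 1053 - 2*sqrt(183) / 549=2.89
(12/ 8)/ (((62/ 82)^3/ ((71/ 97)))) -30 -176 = -1175887351/ 5779454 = -203.46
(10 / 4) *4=10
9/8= 1.12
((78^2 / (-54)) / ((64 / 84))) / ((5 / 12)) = -3549 / 10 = -354.90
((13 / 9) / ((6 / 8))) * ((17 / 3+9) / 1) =2288 / 81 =28.25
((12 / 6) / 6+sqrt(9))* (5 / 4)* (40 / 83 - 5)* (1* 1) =-3125 / 166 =-18.83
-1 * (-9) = 9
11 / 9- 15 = -124 / 9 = -13.78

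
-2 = -2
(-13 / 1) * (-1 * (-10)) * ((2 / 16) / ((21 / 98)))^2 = -3185 / 72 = -44.24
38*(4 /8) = 19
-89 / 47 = -1.89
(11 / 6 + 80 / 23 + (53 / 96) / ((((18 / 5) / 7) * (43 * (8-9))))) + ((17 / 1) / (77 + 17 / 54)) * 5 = 6.39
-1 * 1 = -1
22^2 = 484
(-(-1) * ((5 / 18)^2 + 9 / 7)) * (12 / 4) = 3091 / 756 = 4.09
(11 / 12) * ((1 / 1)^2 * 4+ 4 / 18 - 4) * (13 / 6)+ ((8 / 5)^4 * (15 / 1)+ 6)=4242187 / 40500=104.75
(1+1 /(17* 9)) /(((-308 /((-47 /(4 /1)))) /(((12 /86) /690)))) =47 /6052680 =0.00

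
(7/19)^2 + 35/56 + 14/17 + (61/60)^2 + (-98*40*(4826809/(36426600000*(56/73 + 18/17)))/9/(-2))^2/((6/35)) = 395876540758957158960017657/151136475449251750920000000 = 2.62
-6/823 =-0.01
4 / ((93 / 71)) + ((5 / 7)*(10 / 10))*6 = 4778 / 651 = 7.34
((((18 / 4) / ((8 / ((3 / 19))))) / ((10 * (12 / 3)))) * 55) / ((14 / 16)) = 297 / 2128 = 0.14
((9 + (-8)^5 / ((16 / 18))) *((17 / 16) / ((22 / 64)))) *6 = -7518420 / 11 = -683492.73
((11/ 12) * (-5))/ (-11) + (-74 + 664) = 7085/ 12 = 590.42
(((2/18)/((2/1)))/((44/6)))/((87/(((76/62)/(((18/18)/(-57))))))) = -361/59334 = -0.01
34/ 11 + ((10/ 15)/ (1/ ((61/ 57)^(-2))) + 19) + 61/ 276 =258632795/ 11296956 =22.89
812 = 812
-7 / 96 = -0.07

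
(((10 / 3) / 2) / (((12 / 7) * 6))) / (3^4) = 35 / 17496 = 0.00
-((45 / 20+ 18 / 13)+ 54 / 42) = -1791 / 364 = -4.92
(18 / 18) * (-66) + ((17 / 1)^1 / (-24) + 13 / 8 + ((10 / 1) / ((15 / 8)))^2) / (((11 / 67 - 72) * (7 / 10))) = -5768429 / 86634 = -66.58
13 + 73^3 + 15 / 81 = 10503815 / 27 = 389030.19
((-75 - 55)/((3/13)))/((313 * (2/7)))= -5915/939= -6.30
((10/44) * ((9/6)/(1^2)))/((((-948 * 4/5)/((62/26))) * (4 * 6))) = -775/17352192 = -0.00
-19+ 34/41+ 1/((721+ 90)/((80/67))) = -40477785/2227817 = -18.17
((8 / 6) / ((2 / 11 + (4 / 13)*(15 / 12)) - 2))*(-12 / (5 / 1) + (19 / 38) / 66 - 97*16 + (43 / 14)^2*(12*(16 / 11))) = 584271103 / 452025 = 1292.56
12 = 12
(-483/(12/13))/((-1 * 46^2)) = 91/368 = 0.25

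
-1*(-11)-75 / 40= 9.12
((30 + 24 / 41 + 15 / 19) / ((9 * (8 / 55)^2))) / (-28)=-24644675 / 4187904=-5.88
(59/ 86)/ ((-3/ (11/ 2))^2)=2.31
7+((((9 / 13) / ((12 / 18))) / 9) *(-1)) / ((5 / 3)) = 901 / 130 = 6.93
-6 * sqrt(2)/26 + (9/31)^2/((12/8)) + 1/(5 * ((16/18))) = 10809/38440-3 * sqrt(2)/13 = -0.05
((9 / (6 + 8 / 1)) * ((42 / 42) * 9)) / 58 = 81 / 812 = 0.10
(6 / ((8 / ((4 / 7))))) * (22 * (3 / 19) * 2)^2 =52272 / 2527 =20.69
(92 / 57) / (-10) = -46 / 285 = -0.16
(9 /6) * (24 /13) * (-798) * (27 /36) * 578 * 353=-4396116564 /13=-338162812.62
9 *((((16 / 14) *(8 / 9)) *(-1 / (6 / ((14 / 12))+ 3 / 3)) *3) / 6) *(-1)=32 / 43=0.74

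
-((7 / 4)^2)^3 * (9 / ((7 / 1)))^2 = -194481 / 4096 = -47.48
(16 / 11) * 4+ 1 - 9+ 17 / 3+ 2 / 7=871 / 231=3.77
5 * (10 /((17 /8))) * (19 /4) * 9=17100 /17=1005.88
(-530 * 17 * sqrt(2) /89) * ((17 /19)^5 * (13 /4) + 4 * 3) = -618585572965 * sqrt(2) /440745622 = -1984.85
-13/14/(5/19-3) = 19/56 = 0.34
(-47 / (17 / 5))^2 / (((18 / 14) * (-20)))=-77315 / 10404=-7.43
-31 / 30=-1.03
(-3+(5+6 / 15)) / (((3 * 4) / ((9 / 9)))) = 1 / 5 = 0.20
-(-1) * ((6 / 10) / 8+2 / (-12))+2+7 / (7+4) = 3359 / 1320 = 2.54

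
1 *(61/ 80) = 61/ 80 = 0.76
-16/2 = -8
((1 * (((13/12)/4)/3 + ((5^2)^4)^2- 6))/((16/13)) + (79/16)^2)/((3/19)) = 2713623047303507/3456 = 785191853965.14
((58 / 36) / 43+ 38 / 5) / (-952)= -29557 / 3684240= -0.01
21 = 21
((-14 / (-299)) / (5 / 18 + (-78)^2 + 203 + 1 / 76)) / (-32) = -1197 / 5143406372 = -0.00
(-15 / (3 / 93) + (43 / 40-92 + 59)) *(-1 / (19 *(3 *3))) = 19877 / 6840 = 2.91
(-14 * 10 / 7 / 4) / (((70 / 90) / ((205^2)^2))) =-11353504017.86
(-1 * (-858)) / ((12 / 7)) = 1001 / 2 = 500.50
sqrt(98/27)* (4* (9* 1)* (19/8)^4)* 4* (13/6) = 11859211* sqrt(6)/1536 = 18912.12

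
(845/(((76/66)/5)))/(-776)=-139425/29488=-4.73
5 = 5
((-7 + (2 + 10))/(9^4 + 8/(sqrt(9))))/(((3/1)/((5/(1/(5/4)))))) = 125/78764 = 0.00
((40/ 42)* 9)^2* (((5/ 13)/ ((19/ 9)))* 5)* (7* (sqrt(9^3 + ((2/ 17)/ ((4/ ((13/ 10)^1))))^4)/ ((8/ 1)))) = 1581.12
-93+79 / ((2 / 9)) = 525 / 2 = 262.50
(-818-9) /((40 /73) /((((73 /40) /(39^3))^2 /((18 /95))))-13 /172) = -1051371348812 /139443592659829601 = -0.00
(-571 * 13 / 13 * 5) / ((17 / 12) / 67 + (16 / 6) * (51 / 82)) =-1699.73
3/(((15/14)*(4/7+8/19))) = 931/330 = 2.82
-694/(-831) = 0.84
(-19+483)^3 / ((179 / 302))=30168997888 / 179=168541887.64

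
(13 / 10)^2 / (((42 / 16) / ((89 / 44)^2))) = 1338649 / 508200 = 2.63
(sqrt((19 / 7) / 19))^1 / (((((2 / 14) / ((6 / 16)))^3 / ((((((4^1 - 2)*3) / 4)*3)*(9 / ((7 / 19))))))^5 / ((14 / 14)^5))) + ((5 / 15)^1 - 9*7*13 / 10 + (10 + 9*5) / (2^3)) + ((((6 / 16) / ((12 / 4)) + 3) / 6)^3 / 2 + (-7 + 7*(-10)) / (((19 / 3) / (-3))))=-801570217 / 21012480 + 4999128268292402480234106845751*sqrt(7) / 1125899906842624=11747447610246053.25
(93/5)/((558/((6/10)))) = 0.02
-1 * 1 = -1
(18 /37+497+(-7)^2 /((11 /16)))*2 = 462970 /407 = 1137.52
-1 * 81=-81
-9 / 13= -0.69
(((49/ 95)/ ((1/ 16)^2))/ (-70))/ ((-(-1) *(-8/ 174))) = 41.03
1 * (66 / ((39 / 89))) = 1958 / 13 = 150.62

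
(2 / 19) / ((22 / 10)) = 10 / 209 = 0.05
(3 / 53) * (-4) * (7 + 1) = -96 / 53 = -1.81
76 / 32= 19 / 8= 2.38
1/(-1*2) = -0.50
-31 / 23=-1.35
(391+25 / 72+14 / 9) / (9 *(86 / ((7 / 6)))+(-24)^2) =198023 / 624672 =0.32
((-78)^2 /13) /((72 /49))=318.50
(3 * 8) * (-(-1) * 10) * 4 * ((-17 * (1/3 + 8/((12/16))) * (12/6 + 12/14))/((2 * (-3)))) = 598400/7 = 85485.71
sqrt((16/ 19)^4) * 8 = 2048/ 361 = 5.67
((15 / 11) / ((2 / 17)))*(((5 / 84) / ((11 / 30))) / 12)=2125 / 13552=0.16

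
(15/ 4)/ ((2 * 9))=5/ 24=0.21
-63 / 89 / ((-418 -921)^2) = -63 / 159569969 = -0.00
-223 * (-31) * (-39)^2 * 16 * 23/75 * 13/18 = 2794566424/75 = 37260885.65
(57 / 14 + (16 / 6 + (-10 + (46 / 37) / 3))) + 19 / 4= 1971 / 1036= 1.90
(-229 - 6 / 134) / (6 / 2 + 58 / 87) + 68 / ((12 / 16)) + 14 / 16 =514277 / 17688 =29.07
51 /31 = 1.65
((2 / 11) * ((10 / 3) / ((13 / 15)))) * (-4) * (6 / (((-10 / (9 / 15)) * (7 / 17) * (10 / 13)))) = 1224 / 385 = 3.18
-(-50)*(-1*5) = -250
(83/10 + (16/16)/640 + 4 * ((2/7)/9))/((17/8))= 339839/85680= 3.97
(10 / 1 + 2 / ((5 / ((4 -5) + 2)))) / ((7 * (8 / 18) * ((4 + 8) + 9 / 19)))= 741 / 2765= 0.27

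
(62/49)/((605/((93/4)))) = 2883/59290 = 0.05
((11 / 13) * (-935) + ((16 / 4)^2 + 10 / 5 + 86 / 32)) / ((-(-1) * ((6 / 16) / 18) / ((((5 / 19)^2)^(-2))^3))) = -1064097626954357290131 / 3173828125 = -335272606154.23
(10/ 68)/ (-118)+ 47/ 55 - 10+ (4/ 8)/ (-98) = -24738101/ 2703085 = -9.15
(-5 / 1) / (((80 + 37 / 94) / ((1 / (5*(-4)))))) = 47 / 15114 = 0.00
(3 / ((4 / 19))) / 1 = 57 / 4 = 14.25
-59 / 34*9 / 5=-531 / 170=-3.12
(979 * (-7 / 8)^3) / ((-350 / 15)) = 143913 / 5120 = 28.11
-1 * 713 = -713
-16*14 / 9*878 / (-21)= 28096 / 27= 1040.59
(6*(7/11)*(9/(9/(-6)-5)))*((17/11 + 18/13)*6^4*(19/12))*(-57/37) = 37049984496/756613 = 48968.21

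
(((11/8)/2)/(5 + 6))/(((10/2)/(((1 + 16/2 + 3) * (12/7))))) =9/35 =0.26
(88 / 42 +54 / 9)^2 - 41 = 10819 / 441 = 24.53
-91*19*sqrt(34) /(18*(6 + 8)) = -247*sqrt(34) /36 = -40.01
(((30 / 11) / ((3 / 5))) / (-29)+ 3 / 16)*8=157 / 638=0.25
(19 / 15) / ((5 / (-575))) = -437 / 3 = -145.67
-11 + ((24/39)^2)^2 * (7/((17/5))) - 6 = -8110769/485537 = -16.70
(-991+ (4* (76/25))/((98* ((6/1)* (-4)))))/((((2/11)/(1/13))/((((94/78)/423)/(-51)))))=1178276/50307075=0.02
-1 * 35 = -35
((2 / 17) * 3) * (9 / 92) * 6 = 81 / 391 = 0.21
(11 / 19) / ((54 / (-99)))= -121 / 114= -1.06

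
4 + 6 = 10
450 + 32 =482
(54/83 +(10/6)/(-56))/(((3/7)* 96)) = 8657/573696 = 0.02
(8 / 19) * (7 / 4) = 14 / 19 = 0.74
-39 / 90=-13 / 30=-0.43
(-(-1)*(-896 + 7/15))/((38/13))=-9191/30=-306.37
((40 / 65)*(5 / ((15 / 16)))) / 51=128 / 1989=0.06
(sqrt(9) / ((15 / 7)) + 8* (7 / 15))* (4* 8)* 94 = 15441.07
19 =19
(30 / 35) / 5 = 0.17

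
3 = 3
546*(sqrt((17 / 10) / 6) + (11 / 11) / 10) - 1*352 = -1487 / 5 + 91*sqrt(255) / 5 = -6.77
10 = 10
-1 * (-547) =547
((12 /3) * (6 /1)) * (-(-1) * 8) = 192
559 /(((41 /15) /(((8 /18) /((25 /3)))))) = 2236 /205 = 10.91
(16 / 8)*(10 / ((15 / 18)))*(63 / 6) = 252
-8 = -8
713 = 713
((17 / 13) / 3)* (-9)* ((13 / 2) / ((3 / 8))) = -68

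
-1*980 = -980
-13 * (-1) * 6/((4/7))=273/2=136.50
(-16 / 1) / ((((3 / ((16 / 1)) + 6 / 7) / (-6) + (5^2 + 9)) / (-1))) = 3584 / 7577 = 0.47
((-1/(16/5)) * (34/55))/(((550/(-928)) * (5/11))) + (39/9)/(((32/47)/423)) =118489177/44000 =2692.94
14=14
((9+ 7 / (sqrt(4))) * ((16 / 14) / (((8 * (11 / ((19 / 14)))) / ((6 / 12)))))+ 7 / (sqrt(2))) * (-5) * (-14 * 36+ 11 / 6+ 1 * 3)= 7113125 / 25872+ 104825 * sqrt(2) / 12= 12628.68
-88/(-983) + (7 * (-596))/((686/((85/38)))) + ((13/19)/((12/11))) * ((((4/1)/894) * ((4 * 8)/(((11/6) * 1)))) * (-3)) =-1862834755/136360777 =-13.66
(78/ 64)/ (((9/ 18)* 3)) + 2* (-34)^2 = 37005/ 16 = 2312.81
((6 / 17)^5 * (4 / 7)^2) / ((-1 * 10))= -62208 / 347864965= -0.00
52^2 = 2704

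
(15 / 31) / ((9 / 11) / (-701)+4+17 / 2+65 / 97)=22439010 / 610695629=0.04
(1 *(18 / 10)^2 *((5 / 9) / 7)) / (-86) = -9 / 3010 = -0.00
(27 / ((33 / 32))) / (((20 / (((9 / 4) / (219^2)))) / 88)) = 144 / 26645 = 0.01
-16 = -16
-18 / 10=-9 / 5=-1.80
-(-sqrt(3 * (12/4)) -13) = 16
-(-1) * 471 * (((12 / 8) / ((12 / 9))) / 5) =4239 / 40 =105.98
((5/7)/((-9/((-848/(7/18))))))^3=609800192000/117649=5183216.11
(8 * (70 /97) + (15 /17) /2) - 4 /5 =89283 /16490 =5.41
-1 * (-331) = 331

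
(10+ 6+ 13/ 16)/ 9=269/ 144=1.87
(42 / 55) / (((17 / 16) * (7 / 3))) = 288 / 935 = 0.31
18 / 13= 1.38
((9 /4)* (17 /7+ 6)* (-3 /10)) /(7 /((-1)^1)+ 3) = 1.42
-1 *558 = -558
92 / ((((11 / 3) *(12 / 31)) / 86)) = 61318 / 11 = 5574.36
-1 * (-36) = 36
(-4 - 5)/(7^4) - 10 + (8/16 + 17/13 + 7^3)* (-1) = -22149459/62426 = -354.81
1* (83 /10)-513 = -5047 /10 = -504.70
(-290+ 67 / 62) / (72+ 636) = -5971 / 14632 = -0.41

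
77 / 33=7 / 3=2.33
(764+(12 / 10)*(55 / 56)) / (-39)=-21425 / 1092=-19.62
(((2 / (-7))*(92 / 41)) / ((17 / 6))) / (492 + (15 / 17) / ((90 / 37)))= -6624 / 14413427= -0.00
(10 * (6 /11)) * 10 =54.55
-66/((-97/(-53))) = -3498/97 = -36.06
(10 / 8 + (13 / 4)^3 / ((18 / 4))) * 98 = 125293 / 144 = 870.09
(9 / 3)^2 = 9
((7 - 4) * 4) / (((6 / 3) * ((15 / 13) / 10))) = 52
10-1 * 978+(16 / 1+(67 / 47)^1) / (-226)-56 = -10877747 / 10622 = -1024.08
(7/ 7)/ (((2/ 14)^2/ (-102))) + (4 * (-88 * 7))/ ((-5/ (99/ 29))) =-480774/ 145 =-3315.68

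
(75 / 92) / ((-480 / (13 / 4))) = -65 / 11776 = -0.01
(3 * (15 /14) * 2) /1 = 45 /7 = 6.43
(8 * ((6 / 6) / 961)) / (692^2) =0.00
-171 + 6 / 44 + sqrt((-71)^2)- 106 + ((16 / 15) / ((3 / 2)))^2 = -9148697 / 44550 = -205.36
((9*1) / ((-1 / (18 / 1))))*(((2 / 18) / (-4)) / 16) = 9 / 32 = 0.28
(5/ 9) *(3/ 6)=5/ 18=0.28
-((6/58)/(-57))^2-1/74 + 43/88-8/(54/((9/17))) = 19998942617/50414767656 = 0.40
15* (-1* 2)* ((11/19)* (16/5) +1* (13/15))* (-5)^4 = -968750/19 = -50986.84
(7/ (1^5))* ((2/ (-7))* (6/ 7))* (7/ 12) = -1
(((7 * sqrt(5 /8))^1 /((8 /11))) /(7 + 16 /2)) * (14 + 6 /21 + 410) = 1089 * sqrt(10) /16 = 215.23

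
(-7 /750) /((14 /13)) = -13 /1500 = -0.01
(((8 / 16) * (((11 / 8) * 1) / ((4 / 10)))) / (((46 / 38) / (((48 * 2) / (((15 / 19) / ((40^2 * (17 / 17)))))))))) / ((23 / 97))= 616299200 / 529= 1165026.84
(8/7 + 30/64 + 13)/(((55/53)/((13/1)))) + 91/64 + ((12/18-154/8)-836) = -670.12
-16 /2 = -8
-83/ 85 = -0.98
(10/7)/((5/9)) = 18/7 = 2.57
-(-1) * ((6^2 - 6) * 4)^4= 207360000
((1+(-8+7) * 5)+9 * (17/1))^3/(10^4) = 3307949/10000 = 330.79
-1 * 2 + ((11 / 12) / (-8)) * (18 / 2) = -3.03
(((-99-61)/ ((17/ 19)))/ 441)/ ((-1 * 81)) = 3040/ 607257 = 0.01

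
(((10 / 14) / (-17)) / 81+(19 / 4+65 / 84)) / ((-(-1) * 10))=53239 / 96390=0.55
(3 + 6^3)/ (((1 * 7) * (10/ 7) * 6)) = 73/ 20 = 3.65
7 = 7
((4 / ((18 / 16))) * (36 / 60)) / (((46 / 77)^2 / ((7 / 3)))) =332024 / 23805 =13.95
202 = 202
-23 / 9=-2.56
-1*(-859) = 859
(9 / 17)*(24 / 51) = 72 / 289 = 0.25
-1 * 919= -919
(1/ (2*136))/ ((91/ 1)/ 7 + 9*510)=1/ 1252016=0.00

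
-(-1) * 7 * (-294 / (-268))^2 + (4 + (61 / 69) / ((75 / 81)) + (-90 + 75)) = -16737631 / 10324700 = -1.62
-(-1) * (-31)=-31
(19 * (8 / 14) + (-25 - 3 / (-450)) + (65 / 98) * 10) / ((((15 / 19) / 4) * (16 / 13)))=-13622297 / 441000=-30.89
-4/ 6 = -2/ 3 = -0.67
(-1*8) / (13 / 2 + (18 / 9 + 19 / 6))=-24 / 35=-0.69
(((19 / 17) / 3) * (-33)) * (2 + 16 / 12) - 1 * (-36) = -254 / 51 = -4.98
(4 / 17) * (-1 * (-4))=16 / 17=0.94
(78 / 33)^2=676 / 121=5.59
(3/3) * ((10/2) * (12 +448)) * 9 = 20700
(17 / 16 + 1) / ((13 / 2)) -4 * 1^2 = -383 / 104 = -3.68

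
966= 966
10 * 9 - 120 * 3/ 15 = 66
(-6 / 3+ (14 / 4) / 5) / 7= -0.19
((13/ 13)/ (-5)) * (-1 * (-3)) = -3/ 5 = -0.60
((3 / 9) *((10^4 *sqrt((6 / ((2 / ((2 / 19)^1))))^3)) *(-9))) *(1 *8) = -1440000 *sqrt(114) / 361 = -42590.01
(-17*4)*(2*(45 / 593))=-6120 / 593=-10.32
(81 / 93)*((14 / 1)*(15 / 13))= 14.07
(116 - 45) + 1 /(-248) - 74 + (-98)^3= -233416361 /248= -941195.00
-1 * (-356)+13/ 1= 369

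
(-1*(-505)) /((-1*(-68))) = 7.43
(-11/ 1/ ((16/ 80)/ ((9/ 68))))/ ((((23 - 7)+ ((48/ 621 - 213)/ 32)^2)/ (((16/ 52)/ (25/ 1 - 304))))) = 2413255680/ 18118453584491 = 0.00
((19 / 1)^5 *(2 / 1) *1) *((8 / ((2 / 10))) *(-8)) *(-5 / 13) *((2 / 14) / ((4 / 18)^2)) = 160451215200 / 91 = 1763200167.03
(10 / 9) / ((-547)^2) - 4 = -10771514 / 2692881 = -4.00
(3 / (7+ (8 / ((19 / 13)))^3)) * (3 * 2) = 41154 / 390959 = 0.11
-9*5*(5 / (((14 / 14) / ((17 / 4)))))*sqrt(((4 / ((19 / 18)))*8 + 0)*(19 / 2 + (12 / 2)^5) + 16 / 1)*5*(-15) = 286875*sqrt(5325643) / 19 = 34843769.10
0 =0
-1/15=-0.07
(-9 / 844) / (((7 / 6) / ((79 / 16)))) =-2133 / 47264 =-0.05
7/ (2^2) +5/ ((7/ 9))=229/ 28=8.18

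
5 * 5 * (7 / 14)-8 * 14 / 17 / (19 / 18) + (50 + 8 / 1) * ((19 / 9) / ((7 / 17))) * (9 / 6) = 6135985 / 13566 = 452.31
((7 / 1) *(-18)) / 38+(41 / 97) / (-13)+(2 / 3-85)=-6302293 / 71877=-87.68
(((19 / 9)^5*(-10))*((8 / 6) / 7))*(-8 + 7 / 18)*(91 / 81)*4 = 352794585520 / 129140163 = 2731.87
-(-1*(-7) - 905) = 898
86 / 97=0.89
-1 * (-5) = 5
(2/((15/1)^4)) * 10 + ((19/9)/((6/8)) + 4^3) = 676504/10125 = 66.82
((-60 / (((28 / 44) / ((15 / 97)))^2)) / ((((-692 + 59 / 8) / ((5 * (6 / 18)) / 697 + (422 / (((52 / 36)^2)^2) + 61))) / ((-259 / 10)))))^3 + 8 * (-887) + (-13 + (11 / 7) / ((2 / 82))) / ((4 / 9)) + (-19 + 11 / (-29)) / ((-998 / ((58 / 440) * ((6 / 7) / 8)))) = -2677996889867244089656632033402481910966712931025056900073 / 162612725211504868556147816371813942125961504381848560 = -16468.56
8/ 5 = 1.60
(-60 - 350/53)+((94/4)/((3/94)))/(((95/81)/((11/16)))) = 365.02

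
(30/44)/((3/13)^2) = 845/66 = 12.80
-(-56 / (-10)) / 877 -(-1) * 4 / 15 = 3424 / 13155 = 0.26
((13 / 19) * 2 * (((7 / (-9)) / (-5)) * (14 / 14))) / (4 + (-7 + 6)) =0.07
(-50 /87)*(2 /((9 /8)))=-800 /783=-1.02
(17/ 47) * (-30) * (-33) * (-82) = -1380060/ 47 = -29362.98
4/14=2/7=0.29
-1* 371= -371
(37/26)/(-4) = -37/104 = -0.36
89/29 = 3.07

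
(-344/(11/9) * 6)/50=-9288/275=-33.77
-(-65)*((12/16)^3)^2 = 47385/4096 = 11.57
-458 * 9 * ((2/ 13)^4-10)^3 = 96018568057250815248/ 23298085122481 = 4121307.29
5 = 5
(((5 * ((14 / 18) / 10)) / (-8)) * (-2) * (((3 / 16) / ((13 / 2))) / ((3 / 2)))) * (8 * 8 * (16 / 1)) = 224 / 117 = 1.91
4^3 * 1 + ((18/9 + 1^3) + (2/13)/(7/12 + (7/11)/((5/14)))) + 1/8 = 10907901/162344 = 67.19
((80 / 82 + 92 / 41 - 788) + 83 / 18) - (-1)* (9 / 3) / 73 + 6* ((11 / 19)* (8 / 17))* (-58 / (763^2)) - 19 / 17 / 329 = -371446851887101169 / 476133433449786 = -780.13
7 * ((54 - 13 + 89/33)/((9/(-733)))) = -24912.13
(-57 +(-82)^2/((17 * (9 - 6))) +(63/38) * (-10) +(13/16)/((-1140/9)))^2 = 326328725414041/96149606400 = 3393.97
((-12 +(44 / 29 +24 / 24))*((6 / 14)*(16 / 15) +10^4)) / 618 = -3208480 / 20909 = -153.45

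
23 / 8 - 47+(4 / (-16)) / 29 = -10239 / 232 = -44.13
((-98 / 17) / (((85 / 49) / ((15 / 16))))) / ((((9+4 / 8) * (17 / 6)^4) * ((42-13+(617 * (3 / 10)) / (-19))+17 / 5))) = -222264 / 989640329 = -0.00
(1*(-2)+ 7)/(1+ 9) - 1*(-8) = 17/2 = 8.50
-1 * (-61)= 61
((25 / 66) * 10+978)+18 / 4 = 65095 / 66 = 986.29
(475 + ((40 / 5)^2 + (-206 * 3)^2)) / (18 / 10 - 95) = -1912315 / 466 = -4103.68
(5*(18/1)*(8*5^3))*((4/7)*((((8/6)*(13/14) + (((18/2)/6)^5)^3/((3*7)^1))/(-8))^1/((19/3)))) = -85504921875/3813376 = -22422.37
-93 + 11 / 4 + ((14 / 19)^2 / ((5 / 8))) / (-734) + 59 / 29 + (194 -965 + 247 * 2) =-28064149719 / 76842460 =-365.22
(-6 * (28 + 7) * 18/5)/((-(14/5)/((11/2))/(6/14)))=4455/7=636.43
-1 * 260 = -260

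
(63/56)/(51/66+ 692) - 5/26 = -0.19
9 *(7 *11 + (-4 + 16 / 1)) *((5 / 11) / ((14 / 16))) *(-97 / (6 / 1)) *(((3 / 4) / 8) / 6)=-129495 / 1232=-105.11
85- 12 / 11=923 / 11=83.91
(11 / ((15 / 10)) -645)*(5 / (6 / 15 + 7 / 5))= -47825 / 27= -1771.30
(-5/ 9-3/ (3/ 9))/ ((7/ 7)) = -86/ 9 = -9.56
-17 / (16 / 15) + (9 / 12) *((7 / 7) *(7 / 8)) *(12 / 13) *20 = -795 / 208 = -3.82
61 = 61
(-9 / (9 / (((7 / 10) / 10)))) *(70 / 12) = -49 / 120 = -0.41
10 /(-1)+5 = -5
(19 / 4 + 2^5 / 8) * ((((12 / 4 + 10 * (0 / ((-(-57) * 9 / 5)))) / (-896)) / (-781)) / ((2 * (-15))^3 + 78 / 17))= -85 / 61170019328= -0.00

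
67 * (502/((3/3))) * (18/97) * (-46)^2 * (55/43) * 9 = 634120637040/4171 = 152030840.82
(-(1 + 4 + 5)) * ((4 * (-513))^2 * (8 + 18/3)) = -589498560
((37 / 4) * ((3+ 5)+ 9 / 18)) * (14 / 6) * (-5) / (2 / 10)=-110075 / 24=-4586.46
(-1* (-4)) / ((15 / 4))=16 / 15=1.07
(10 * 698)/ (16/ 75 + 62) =261750/ 2333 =112.19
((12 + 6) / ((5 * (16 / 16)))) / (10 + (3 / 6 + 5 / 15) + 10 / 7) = 756 / 2575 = 0.29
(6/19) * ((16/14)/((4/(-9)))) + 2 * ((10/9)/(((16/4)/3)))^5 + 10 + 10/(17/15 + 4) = 11.94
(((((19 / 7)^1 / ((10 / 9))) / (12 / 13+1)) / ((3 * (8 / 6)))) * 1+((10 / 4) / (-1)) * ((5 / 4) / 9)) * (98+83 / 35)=-546857 / 183750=-2.98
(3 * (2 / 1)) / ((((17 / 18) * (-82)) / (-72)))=3888 / 697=5.58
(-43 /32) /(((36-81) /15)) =43 /96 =0.45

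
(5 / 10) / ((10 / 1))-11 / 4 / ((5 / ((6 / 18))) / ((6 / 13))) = -9 / 260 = -0.03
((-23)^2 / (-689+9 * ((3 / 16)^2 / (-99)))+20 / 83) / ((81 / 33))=-933211972 / 4348062153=-0.21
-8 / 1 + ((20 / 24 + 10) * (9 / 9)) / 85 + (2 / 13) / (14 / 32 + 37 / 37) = -236833 / 30498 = -7.77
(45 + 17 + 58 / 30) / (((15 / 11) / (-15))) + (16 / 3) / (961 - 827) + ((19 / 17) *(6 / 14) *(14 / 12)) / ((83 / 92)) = -332112001 / 472685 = -702.61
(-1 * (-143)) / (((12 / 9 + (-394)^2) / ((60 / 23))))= 495 / 205988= 0.00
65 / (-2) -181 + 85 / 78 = -8284 / 39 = -212.41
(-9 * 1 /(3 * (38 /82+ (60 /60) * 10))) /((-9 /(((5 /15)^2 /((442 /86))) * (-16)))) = -28208 /2559843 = -0.01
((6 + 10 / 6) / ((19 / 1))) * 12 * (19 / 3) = 92 / 3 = 30.67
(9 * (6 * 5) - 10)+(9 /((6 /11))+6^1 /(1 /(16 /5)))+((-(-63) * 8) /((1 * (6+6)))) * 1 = 3377 /10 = 337.70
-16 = -16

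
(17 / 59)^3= 4913 / 205379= 0.02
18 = 18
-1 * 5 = -5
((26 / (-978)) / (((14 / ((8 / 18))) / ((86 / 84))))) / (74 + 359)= -559 / 280128051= -0.00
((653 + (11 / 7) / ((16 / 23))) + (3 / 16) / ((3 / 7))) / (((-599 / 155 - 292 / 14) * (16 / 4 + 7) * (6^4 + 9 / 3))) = -5691445 / 3066190776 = -0.00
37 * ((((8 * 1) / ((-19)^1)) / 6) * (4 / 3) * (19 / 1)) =-592 / 9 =-65.78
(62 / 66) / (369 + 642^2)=31 / 13613589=0.00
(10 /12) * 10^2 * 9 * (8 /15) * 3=1200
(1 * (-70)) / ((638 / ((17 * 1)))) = -595 / 319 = -1.87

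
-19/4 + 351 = 1385/4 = 346.25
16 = 16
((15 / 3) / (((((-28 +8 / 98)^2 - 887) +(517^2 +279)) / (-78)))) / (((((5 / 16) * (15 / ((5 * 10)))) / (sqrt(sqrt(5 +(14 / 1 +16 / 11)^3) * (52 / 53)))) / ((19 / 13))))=-0.18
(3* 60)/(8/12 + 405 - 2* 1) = 540/1211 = 0.45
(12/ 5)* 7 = 84/ 5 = 16.80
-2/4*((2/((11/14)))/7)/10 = -1/55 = -0.02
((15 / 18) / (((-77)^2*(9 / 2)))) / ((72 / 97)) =485 / 11525976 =0.00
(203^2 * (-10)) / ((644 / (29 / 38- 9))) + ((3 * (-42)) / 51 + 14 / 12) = 469754663 / 89148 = 5269.38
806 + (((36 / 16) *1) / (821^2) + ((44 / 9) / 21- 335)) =240128456033 / 509574996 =471.23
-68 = -68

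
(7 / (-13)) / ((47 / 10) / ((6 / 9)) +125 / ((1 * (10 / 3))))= -140 / 11583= -0.01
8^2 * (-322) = -20608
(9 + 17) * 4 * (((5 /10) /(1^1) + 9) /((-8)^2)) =247 /16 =15.44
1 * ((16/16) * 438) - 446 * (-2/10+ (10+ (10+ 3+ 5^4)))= -1442404/5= -288480.80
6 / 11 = 0.55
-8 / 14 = -4 / 7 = -0.57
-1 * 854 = -854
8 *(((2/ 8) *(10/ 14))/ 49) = 10/ 343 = 0.03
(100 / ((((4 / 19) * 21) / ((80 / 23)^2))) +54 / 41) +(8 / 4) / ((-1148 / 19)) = 35778517 / 130134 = 274.94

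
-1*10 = -10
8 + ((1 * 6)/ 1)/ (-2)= 5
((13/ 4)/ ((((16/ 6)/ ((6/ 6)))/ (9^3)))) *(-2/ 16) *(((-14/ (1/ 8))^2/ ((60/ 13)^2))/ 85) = -26159679/ 34000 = -769.40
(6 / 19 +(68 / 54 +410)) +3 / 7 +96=1824241 / 3591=508.00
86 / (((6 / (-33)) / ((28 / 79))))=-13244 / 79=-167.65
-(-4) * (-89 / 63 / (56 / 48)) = -712 / 147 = -4.84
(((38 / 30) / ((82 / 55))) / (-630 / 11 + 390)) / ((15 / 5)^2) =2299 / 8103240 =0.00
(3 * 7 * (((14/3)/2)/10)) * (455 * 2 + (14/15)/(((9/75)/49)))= 56938/9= 6326.44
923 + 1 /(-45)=41534 /45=922.98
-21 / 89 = -0.24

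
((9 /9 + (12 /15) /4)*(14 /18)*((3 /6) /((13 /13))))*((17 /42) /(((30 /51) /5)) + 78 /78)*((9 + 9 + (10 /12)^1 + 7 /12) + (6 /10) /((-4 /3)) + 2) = 234617 /5400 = 43.45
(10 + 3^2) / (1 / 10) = 190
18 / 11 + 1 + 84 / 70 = 211 / 55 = 3.84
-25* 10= -250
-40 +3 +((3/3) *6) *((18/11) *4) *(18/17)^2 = 22345/3179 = 7.03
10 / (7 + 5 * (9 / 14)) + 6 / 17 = 3238 / 2431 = 1.33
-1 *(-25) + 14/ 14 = 26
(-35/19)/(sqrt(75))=-7 * sqrt(3)/57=-0.21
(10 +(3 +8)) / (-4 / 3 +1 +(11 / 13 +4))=819 / 176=4.65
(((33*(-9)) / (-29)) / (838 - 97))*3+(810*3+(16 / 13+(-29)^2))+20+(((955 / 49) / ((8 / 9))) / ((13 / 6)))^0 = 1814593 / 551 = 3293.27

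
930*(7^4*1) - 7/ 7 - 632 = 2232297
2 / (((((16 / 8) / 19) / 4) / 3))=228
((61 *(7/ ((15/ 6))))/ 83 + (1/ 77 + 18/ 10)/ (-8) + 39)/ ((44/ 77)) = 1043809/ 14608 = 71.45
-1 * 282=-282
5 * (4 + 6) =50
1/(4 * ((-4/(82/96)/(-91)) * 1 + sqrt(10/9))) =-805896/69435917 + 41761083 * sqrt(10)/555487336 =0.23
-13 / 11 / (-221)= 1 / 187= 0.01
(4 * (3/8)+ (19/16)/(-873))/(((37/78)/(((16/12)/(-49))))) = -272129/3165498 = -0.09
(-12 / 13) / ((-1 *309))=4 / 1339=0.00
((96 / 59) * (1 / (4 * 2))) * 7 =84 / 59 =1.42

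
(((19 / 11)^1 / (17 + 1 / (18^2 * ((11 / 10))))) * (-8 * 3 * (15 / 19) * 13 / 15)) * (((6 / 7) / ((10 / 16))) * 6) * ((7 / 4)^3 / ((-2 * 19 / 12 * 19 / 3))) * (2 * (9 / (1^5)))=3610964448 / 54689695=66.03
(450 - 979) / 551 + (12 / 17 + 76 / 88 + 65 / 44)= 860037 / 412148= 2.09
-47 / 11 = -4.27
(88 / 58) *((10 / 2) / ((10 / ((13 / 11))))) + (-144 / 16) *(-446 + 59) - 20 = 100453 / 29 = 3463.90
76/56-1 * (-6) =103/14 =7.36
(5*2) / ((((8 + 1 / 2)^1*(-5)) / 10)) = -40 / 17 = -2.35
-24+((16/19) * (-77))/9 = -5336/171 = -31.20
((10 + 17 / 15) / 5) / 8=167 / 600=0.28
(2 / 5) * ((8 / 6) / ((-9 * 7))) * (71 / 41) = -568 / 38745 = -0.01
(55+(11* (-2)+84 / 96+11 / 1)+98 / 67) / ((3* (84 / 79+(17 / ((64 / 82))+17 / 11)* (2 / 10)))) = 143889020 / 53366103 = 2.70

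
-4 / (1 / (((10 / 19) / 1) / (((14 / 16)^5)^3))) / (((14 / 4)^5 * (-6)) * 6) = 11258999068426240 / 13644477536891652171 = 0.00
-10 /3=-3.33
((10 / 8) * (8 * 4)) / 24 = 5 / 3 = 1.67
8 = 8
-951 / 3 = -317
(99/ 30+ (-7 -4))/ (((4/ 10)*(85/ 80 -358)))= 308/ 5711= 0.05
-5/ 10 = -1/ 2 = -0.50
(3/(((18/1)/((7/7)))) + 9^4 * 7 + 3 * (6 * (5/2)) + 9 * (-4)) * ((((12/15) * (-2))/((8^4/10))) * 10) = -1378085/768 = -1794.38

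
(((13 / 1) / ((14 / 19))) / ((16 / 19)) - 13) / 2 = 1781 / 448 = 3.98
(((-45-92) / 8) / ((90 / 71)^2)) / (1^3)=-690617 / 64800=-10.66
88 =88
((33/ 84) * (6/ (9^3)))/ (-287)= -11/ 976374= -0.00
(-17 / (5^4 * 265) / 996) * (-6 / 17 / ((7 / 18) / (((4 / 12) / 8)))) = 0.00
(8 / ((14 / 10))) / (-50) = -0.11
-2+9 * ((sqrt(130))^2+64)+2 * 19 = 1782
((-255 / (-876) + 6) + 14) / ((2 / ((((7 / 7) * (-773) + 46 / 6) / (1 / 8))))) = -4534600 / 73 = -62117.81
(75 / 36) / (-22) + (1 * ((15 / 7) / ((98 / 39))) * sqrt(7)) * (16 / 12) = -25 / 264 + 390 * sqrt(7) / 343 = 2.91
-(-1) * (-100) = -100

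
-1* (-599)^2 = -358801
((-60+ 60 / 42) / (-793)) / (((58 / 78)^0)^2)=0.07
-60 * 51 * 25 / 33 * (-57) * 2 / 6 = 484500 / 11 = 44045.45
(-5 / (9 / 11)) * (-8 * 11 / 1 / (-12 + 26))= 2420 / 63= 38.41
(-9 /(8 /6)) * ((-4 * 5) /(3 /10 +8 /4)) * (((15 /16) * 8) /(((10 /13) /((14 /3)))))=61425 /23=2670.65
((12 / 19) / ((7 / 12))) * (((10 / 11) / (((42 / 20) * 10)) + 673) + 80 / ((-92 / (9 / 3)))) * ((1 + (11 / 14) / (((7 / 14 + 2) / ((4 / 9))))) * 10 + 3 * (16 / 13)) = 704310892832 / 64303239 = 10952.96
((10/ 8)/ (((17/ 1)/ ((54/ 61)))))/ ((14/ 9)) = 0.04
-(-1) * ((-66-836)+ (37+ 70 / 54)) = -23320 / 27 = -863.70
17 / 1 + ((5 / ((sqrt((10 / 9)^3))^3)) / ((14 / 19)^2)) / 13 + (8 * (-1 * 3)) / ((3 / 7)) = -39 + 7105563 * sqrt(10) / 50960000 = -38.56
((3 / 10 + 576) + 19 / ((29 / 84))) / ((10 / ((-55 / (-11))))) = 183087 / 580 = 315.67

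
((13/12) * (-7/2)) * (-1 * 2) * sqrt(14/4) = 91 * sqrt(14)/24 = 14.19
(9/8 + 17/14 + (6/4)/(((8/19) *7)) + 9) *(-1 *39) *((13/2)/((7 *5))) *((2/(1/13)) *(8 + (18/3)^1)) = -8746257/280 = -31236.63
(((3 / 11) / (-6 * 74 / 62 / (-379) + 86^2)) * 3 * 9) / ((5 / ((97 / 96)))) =30770631 / 152936653760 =0.00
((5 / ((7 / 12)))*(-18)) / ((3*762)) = -0.07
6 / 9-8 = -22 / 3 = -7.33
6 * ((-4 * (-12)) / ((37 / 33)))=9504 / 37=256.86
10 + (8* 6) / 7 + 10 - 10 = 118 / 7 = 16.86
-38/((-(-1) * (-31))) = 38/31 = 1.23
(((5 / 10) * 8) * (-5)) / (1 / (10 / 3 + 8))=-680 / 3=-226.67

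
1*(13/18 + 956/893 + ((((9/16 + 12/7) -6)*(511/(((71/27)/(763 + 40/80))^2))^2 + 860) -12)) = -361230979239457599916216665155/52283822130432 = -6909039250005437.48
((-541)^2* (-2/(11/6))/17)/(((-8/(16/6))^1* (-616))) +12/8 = -124742/14399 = -8.66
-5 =-5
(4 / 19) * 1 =4 / 19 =0.21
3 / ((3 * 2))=1 / 2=0.50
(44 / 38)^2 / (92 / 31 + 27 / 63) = 9548 / 24187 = 0.39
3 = 3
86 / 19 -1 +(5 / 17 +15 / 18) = 9019 / 1938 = 4.65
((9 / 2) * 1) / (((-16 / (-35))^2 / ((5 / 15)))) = 3675 / 512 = 7.18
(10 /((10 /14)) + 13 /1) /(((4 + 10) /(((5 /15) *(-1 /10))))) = -9 /140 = -0.06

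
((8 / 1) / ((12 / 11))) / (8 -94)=-11 / 129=-0.09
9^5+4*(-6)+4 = 59029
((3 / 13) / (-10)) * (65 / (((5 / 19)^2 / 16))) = -8664 / 25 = -346.56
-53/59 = -0.90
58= 58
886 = 886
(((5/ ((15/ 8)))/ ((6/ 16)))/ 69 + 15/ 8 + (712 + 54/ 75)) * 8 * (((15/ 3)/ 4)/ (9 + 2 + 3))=88765499/ 173880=510.50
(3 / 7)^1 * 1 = 3 / 7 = 0.43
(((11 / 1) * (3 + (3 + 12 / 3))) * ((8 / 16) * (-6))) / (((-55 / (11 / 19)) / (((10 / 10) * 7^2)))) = 170.21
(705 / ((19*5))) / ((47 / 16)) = 48 / 19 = 2.53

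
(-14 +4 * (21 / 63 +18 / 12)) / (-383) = 20 / 1149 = 0.02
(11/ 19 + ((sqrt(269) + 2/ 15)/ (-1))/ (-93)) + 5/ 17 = sqrt(269)/ 93 + 394036/ 450585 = 1.05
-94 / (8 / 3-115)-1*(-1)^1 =619 / 337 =1.84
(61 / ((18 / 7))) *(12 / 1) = 854 / 3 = 284.67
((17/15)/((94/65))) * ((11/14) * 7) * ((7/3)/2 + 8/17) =23881/3384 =7.06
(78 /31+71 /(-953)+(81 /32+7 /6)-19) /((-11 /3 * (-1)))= -3.51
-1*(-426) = 426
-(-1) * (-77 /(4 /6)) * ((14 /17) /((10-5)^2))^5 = -62118672 /13865791015625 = -0.00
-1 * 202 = -202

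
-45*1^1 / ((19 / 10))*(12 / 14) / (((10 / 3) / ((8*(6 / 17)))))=-17.20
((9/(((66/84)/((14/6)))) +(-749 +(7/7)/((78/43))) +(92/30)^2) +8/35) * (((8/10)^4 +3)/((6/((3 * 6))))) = -683540056523/93843750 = -7283.81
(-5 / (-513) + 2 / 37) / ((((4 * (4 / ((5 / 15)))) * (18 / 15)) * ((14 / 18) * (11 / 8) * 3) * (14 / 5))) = 4325 / 35076888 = 0.00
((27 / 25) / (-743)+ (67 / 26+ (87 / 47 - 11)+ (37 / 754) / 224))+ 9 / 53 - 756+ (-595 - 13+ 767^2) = 4586694182673559753 / 7814872811200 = 586918.60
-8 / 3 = -2.67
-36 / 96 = -3 / 8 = -0.38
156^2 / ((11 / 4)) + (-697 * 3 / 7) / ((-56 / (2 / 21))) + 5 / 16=8850.28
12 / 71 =0.17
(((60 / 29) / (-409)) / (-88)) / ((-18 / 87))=-5 / 17996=-0.00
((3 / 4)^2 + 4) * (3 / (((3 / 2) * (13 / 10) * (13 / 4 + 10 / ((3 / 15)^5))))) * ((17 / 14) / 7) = 6205 / 159266562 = 0.00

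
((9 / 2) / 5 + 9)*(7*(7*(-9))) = -43659 / 10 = -4365.90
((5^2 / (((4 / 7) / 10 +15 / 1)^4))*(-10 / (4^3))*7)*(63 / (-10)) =0.00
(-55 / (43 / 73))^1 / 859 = -4015 / 36937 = -0.11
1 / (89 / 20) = 20 / 89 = 0.22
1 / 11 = 0.09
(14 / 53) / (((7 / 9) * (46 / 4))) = 36 / 1219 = 0.03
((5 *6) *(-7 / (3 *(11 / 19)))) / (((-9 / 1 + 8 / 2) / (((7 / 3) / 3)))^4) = -638666 / 9021375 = -0.07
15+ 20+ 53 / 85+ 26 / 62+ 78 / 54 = 889012 / 23715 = 37.49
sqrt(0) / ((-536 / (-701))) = 0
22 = 22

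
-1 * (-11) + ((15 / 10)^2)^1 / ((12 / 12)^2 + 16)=757 / 68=11.13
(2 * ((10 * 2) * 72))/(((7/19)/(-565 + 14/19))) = -30876480/7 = -4410925.71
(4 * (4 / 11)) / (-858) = -8 / 4719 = -0.00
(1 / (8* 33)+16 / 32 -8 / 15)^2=169 / 193600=0.00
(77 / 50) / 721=11 / 5150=0.00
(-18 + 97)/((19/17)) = 1343/19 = 70.68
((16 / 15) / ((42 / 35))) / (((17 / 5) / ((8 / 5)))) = 64 / 153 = 0.42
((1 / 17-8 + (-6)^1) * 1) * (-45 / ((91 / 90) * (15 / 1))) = 63990 / 1547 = 41.36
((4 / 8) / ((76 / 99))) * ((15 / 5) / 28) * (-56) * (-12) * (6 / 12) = 23.45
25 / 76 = 0.33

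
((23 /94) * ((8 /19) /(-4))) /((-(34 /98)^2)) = 55223 /258077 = 0.21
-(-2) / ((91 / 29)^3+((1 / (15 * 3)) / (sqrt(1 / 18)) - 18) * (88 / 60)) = 0.43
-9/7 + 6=33/7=4.71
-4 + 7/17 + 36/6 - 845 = -14324/17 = -842.59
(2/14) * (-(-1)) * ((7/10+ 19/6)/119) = 58/12495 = 0.00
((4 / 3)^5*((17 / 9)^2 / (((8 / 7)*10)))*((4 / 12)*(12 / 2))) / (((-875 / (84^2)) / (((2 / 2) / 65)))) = -29001728 / 88846875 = -0.33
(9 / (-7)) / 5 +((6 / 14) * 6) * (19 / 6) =276 / 35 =7.89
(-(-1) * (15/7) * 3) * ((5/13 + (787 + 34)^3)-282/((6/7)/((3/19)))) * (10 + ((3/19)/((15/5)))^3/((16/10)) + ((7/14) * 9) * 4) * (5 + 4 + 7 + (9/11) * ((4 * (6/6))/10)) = 848643851606349504591/521805284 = 1626361168865.34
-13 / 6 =-2.17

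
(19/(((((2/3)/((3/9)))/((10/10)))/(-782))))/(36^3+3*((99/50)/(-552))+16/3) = -205040400/1287852503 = -0.16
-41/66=-0.62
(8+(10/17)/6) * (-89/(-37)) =36757/1887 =19.48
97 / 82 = 1.18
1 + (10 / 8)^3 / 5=89 / 64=1.39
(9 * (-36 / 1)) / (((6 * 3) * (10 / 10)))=-18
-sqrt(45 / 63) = -sqrt(35) / 7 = -0.85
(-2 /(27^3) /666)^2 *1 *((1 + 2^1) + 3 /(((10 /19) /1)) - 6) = 1 /15911359483230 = 0.00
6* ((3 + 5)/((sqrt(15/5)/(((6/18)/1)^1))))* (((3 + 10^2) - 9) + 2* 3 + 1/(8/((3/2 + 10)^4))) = 21119.55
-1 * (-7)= 7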